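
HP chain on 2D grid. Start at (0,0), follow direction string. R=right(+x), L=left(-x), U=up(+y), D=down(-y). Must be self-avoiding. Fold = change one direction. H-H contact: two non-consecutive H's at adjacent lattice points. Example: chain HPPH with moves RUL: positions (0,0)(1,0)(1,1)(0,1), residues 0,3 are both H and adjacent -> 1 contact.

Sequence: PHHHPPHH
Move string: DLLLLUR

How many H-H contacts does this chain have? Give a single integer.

Positions: [(0, 0), (0, -1), (-1, -1), (-2, -1), (-3, -1), (-4, -1), (-4, 0), (-3, 0)]
No H-H contacts found.

Answer: 0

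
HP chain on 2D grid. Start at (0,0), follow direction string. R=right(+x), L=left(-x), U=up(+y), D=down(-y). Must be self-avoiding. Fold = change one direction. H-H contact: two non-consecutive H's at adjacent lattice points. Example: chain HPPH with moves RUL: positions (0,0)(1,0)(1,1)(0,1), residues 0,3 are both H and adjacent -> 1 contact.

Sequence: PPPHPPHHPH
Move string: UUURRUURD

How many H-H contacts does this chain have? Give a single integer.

Answer: 1

Derivation:
Positions: [(0, 0), (0, 1), (0, 2), (0, 3), (1, 3), (2, 3), (2, 4), (2, 5), (3, 5), (3, 4)]
H-H contact: residue 6 @(2,4) - residue 9 @(3, 4)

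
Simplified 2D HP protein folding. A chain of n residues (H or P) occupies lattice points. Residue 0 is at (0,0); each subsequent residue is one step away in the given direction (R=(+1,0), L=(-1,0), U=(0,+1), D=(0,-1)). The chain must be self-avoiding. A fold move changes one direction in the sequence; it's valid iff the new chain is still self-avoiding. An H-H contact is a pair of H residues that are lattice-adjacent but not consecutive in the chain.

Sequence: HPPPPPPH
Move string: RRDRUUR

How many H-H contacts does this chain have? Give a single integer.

Positions: [(0, 0), (1, 0), (2, 0), (2, -1), (3, -1), (3, 0), (3, 1), (4, 1)]
No H-H contacts found.

Answer: 0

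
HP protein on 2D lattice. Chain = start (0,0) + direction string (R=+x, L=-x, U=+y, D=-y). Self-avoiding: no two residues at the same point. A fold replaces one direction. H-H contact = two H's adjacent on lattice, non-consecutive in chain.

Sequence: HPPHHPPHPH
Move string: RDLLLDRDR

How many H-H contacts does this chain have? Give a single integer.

Answer: 2

Derivation:
Positions: [(0, 0), (1, 0), (1, -1), (0, -1), (-1, -1), (-2, -1), (-2, -2), (-1, -2), (-1, -3), (0, -3)]
H-H contact: residue 0 @(0,0) - residue 3 @(0, -1)
H-H contact: residue 4 @(-1,-1) - residue 7 @(-1, -2)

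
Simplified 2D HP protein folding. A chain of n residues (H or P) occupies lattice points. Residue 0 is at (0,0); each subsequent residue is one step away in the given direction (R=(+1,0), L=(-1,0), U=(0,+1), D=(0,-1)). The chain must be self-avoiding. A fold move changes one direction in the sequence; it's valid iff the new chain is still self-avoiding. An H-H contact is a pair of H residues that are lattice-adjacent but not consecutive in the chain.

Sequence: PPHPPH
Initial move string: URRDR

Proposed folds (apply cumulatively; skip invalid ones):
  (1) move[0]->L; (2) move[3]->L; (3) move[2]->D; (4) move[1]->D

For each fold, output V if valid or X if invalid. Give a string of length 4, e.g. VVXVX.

Answer: XXVX

Derivation:
Initial: URRDR -> [(0, 0), (0, 1), (1, 1), (2, 1), (2, 0), (3, 0)]
Fold 1: move[0]->L => LRRDR INVALID (collision), skipped
Fold 2: move[3]->L => URRLR INVALID (collision), skipped
Fold 3: move[2]->D => URDDR VALID
Fold 4: move[1]->D => UDDDR INVALID (collision), skipped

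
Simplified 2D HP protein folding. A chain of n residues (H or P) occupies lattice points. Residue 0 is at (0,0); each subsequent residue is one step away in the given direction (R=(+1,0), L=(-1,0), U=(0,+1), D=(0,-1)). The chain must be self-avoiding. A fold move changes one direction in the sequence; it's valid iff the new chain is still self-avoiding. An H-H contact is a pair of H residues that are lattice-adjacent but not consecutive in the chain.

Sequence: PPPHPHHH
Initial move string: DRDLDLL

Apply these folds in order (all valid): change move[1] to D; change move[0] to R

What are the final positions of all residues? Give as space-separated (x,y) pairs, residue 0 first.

Initial moves: DRDLDLL
Fold: move[1]->D => DDDLDLL (positions: [(0, 0), (0, -1), (0, -2), (0, -3), (-1, -3), (-1, -4), (-2, -4), (-3, -4)])
Fold: move[0]->R => RDDLDLL (positions: [(0, 0), (1, 0), (1, -1), (1, -2), (0, -2), (0, -3), (-1, -3), (-2, -3)])

Answer: (0,0) (1,0) (1,-1) (1,-2) (0,-2) (0,-3) (-1,-3) (-2,-3)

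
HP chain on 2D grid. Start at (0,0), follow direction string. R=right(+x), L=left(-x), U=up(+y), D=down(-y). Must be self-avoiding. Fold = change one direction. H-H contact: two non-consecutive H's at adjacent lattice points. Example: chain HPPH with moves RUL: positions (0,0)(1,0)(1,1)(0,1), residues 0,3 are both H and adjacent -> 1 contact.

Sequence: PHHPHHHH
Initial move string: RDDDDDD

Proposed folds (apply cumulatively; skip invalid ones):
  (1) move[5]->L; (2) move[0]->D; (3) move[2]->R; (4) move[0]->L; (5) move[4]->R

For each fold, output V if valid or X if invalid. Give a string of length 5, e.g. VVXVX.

Answer: VVVVX

Derivation:
Initial: RDDDDDD -> [(0, 0), (1, 0), (1, -1), (1, -2), (1, -3), (1, -4), (1, -5), (1, -6)]
Fold 1: move[5]->L => RDDDDLD VALID
Fold 2: move[0]->D => DDDDDLD VALID
Fold 3: move[2]->R => DDRDDLD VALID
Fold 4: move[0]->L => LDRDDLD VALID
Fold 5: move[4]->R => LDRDRLD INVALID (collision), skipped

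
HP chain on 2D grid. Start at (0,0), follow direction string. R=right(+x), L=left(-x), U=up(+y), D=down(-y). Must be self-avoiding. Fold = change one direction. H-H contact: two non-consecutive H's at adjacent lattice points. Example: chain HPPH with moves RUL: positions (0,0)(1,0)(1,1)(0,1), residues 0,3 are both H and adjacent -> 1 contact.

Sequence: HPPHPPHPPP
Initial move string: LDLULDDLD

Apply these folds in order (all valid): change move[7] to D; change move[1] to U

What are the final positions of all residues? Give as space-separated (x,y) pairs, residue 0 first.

Answer: (0,0) (-1,0) (-1,1) (-2,1) (-2,2) (-3,2) (-3,1) (-3,0) (-3,-1) (-3,-2)

Derivation:
Initial moves: LDLULDDLD
Fold: move[7]->D => LDLULDDDD (positions: [(0, 0), (-1, 0), (-1, -1), (-2, -1), (-2, 0), (-3, 0), (-3, -1), (-3, -2), (-3, -3), (-3, -4)])
Fold: move[1]->U => LULULDDDD (positions: [(0, 0), (-1, 0), (-1, 1), (-2, 1), (-2, 2), (-3, 2), (-3, 1), (-3, 0), (-3, -1), (-3, -2)])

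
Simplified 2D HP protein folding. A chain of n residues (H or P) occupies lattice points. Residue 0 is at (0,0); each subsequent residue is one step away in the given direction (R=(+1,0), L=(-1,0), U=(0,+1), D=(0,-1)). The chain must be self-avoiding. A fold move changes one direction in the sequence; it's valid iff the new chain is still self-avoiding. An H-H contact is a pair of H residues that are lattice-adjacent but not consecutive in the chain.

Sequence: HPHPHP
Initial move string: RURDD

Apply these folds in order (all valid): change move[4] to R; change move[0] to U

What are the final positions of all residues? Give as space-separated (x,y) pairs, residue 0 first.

Answer: (0,0) (0,1) (0,2) (1,2) (1,1) (2,1)

Derivation:
Initial moves: RURDD
Fold: move[4]->R => RURDR (positions: [(0, 0), (1, 0), (1, 1), (2, 1), (2, 0), (3, 0)])
Fold: move[0]->U => UURDR (positions: [(0, 0), (0, 1), (0, 2), (1, 2), (1, 1), (2, 1)])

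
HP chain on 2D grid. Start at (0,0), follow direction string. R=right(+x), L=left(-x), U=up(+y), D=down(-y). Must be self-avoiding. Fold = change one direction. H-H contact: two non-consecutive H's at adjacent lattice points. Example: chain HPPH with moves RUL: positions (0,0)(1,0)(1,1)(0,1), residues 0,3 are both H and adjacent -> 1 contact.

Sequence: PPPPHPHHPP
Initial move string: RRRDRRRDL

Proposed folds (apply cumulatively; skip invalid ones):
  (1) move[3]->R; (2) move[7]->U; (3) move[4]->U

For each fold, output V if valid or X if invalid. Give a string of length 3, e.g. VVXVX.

Answer: VVV

Derivation:
Initial: RRRDRRRDL -> [(0, 0), (1, 0), (2, 0), (3, 0), (3, -1), (4, -1), (5, -1), (6, -1), (6, -2), (5, -2)]
Fold 1: move[3]->R => RRRRRRRDL VALID
Fold 2: move[7]->U => RRRRRRRUL VALID
Fold 3: move[4]->U => RRRRURRUL VALID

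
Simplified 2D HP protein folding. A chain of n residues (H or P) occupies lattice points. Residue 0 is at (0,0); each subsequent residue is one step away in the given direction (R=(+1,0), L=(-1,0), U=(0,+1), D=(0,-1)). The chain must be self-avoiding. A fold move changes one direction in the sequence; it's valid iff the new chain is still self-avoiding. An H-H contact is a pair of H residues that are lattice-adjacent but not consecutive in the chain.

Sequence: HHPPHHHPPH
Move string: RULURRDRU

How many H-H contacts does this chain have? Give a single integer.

Positions: [(0, 0), (1, 0), (1, 1), (0, 1), (0, 2), (1, 2), (2, 2), (2, 1), (3, 1), (3, 2)]
H-H contact: residue 6 @(2,2) - residue 9 @(3, 2)

Answer: 1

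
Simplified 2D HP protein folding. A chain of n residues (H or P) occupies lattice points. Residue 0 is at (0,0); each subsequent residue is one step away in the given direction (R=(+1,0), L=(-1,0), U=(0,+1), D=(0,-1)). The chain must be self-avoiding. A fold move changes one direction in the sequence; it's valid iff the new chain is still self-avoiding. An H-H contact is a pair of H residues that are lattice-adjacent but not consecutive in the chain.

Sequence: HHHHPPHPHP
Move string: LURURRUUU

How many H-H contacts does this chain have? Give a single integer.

Positions: [(0, 0), (-1, 0), (-1, 1), (0, 1), (0, 2), (1, 2), (2, 2), (2, 3), (2, 4), (2, 5)]
H-H contact: residue 0 @(0,0) - residue 3 @(0, 1)

Answer: 1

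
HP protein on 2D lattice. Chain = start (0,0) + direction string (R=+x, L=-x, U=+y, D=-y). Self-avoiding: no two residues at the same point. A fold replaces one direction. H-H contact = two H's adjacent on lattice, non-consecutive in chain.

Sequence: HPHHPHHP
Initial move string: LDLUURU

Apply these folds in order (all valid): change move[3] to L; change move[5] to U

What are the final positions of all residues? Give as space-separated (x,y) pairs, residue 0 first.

Initial moves: LDLUURU
Fold: move[3]->L => LDLLURU (positions: [(0, 0), (-1, 0), (-1, -1), (-2, -1), (-3, -1), (-3, 0), (-2, 0), (-2, 1)])
Fold: move[5]->U => LDLLUUU (positions: [(0, 0), (-1, 0), (-1, -1), (-2, -1), (-3, -1), (-3, 0), (-3, 1), (-3, 2)])

Answer: (0,0) (-1,0) (-1,-1) (-2,-1) (-3,-1) (-3,0) (-3,1) (-3,2)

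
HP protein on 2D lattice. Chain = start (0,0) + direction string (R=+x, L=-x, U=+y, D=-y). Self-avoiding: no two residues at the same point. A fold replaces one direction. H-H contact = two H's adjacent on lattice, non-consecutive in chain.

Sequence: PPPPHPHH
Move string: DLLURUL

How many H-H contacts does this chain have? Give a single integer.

Positions: [(0, 0), (0, -1), (-1, -1), (-2, -1), (-2, 0), (-1, 0), (-1, 1), (-2, 1)]
H-H contact: residue 4 @(-2,0) - residue 7 @(-2, 1)

Answer: 1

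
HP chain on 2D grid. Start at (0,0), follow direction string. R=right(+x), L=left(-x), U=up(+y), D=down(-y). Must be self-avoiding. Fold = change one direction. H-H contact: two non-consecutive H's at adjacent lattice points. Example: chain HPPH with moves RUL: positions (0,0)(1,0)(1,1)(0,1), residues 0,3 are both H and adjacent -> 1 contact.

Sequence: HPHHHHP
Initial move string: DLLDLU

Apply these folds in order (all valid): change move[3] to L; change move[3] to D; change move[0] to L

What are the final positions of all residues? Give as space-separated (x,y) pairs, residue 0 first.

Answer: (0,0) (-1,0) (-2,0) (-3,0) (-3,-1) (-4,-1) (-4,0)

Derivation:
Initial moves: DLLDLU
Fold: move[3]->L => DLLLLU (positions: [(0, 0), (0, -1), (-1, -1), (-2, -1), (-3, -1), (-4, -1), (-4, 0)])
Fold: move[3]->D => DLLDLU (positions: [(0, 0), (0, -1), (-1, -1), (-2, -1), (-2, -2), (-3, -2), (-3, -1)])
Fold: move[0]->L => LLLDLU (positions: [(0, 0), (-1, 0), (-2, 0), (-3, 0), (-3, -1), (-4, -1), (-4, 0)])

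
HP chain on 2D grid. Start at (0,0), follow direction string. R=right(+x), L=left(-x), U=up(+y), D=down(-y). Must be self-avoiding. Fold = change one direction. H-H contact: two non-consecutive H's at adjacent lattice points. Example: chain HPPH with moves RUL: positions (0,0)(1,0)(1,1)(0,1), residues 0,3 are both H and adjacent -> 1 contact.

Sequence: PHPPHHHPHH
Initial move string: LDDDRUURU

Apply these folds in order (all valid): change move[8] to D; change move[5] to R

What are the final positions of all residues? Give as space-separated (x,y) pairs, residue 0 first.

Initial moves: LDDDRUURU
Fold: move[8]->D => LDDDRUURD (positions: [(0, 0), (-1, 0), (-1, -1), (-1, -2), (-1, -3), (0, -3), (0, -2), (0, -1), (1, -1), (1, -2)])
Fold: move[5]->R => LDDDRRURD (positions: [(0, 0), (-1, 0), (-1, -1), (-1, -2), (-1, -3), (0, -3), (1, -3), (1, -2), (2, -2), (2, -3)])

Answer: (0,0) (-1,0) (-1,-1) (-1,-2) (-1,-3) (0,-3) (1,-3) (1,-2) (2,-2) (2,-3)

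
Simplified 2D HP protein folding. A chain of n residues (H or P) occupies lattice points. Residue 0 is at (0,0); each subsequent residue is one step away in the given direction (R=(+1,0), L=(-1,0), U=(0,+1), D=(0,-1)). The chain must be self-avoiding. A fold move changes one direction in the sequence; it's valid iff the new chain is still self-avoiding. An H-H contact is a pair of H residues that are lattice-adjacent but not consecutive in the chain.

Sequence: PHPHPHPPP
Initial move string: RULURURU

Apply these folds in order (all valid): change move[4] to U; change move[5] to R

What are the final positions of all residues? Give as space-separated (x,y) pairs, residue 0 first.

Answer: (0,0) (1,0) (1,1) (0,1) (0,2) (0,3) (1,3) (2,3) (2,4)

Derivation:
Initial moves: RULURURU
Fold: move[4]->U => RULUUURU (positions: [(0, 0), (1, 0), (1, 1), (0, 1), (0, 2), (0, 3), (0, 4), (1, 4), (1, 5)])
Fold: move[5]->R => RULUURRU (positions: [(0, 0), (1, 0), (1, 1), (0, 1), (0, 2), (0, 3), (1, 3), (2, 3), (2, 4)])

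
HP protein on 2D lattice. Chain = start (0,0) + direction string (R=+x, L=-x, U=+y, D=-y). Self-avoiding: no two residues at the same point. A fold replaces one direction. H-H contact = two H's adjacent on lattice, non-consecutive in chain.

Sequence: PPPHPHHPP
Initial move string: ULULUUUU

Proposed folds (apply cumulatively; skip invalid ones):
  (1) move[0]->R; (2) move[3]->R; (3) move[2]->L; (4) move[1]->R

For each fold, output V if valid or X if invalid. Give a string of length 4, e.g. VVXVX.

Answer: XVXV

Derivation:
Initial: ULULUUUU -> [(0, 0), (0, 1), (-1, 1), (-1, 2), (-2, 2), (-2, 3), (-2, 4), (-2, 5), (-2, 6)]
Fold 1: move[0]->R => RLULUUUU INVALID (collision), skipped
Fold 2: move[3]->R => ULURUUUU VALID
Fold 3: move[2]->L => ULLRUUUU INVALID (collision), skipped
Fold 4: move[1]->R => URURUUUU VALID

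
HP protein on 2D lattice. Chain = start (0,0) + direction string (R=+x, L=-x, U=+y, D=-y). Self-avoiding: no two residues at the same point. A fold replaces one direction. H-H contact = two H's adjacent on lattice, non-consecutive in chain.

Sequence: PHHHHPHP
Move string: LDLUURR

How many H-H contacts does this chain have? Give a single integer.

Answer: 2

Derivation:
Positions: [(0, 0), (-1, 0), (-1, -1), (-2, -1), (-2, 0), (-2, 1), (-1, 1), (0, 1)]
H-H contact: residue 1 @(-1,0) - residue 4 @(-2, 0)
H-H contact: residue 1 @(-1,0) - residue 6 @(-1, 1)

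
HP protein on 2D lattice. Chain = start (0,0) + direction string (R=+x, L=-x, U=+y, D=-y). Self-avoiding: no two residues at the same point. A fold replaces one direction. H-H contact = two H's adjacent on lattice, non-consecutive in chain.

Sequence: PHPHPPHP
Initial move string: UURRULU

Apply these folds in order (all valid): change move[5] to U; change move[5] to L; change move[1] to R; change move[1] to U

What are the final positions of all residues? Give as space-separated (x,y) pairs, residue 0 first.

Initial moves: UURRULU
Fold: move[5]->U => UURRUUU (positions: [(0, 0), (0, 1), (0, 2), (1, 2), (2, 2), (2, 3), (2, 4), (2, 5)])
Fold: move[5]->L => UURRULU (positions: [(0, 0), (0, 1), (0, 2), (1, 2), (2, 2), (2, 3), (1, 3), (1, 4)])
Fold: move[1]->R => URRRULU (positions: [(0, 0), (0, 1), (1, 1), (2, 1), (3, 1), (3, 2), (2, 2), (2, 3)])
Fold: move[1]->U => UURRULU (positions: [(0, 0), (0, 1), (0, 2), (1, 2), (2, 2), (2, 3), (1, 3), (1, 4)])

Answer: (0,0) (0,1) (0,2) (1,2) (2,2) (2,3) (1,3) (1,4)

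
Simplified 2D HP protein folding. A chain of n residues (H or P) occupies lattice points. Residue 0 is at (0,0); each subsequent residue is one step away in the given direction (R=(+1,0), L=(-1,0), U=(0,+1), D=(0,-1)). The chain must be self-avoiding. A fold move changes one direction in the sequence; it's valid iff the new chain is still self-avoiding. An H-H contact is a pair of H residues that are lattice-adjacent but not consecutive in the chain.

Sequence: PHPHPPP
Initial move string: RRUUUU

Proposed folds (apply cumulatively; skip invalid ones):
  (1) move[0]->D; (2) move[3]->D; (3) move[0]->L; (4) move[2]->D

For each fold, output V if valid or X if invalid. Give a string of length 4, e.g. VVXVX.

Answer: VXXX

Derivation:
Initial: RRUUUU -> [(0, 0), (1, 0), (2, 0), (2, 1), (2, 2), (2, 3), (2, 4)]
Fold 1: move[0]->D => DRUUUU VALID
Fold 2: move[3]->D => DRUDUU INVALID (collision), skipped
Fold 3: move[0]->L => LRUUUU INVALID (collision), skipped
Fold 4: move[2]->D => DRDUUU INVALID (collision), skipped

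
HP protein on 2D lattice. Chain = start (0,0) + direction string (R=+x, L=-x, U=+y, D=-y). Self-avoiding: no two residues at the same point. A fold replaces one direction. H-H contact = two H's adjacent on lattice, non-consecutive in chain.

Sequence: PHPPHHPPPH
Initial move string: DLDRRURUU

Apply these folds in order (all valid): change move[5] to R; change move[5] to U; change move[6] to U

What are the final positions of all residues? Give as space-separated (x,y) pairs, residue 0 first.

Initial moves: DLDRRURUU
Fold: move[5]->R => DLDRRRRUU (positions: [(0, 0), (0, -1), (-1, -1), (-1, -2), (0, -2), (1, -2), (2, -2), (3, -2), (3, -1), (3, 0)])
Fold: move[5]->U => DLDRRURUU (positions: [(0, 0), (0, -1), (-1, -1), (-1, -2), (0, -2), (1, -2), (1, -1), (2, -1), (2, 0), (2, 1)])
Fold: move[6]->U => DLDRRUUUU (positions: [(0, 0), (0, -1), (-1, -1), (-1, -2), (0, -2), (1, -2), (1, -1), (1, 0), (1, 1), (1, 2)])

Answer: (0,0) (0,-1) (-1,-1) (-1,-2) (0,-2) (1,-2) (1,-1) (1,0) (1,1) (1,2)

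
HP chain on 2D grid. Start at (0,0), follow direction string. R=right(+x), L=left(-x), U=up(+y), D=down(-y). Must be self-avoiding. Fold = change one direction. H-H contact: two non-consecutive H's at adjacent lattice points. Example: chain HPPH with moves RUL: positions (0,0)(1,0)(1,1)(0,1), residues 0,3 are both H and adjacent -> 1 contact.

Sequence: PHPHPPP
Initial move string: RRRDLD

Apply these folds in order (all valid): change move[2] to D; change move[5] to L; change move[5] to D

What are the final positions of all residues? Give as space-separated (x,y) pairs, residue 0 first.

Answer: (0,0) (1,0) (2,0) (2,-1) (2,-2) (1,-2) (1,-3)

Derivation:
Initial moves: RRRDLD
Fold: move[2]->D => RRDDLD (positions: [(0, 0), (1, 0), (2, 0), (2, -1), (2, -2), (1, -2), (1, -3)])
Fold: move[5]->L => RRDDLL (positions: [(0, 0), (1, 0), (2, 0), (2, -1), (2, -2), (1, -2), (0, -2)])
Fold: move[5]->D => RRDDLD (positions: [(0, 0), (1, 0), (2, 0), (2, -1), (2, -2), (1, -2), (1, -3)])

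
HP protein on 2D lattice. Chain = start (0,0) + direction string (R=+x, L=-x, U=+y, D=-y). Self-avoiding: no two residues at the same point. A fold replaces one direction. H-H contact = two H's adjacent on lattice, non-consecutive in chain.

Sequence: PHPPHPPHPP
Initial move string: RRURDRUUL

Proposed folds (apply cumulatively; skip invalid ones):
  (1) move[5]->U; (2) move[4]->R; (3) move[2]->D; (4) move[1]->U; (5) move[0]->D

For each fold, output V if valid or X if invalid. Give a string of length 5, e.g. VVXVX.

Initial: RRURDRUUL -> [(0, 0), (1, 0), (2, 0), (2, 1), (3, 1), (3, 0), (4, 0), (4, 1), (4, 2), (3, 2)]
Fold 1: move[5]->U => RRURDUUUL INVALID (collision), skipped
Fold 2: move[4]->R => RRURRRUUL VALID
Fold 3: move[2]->D => RRDRRRUUL VALID
Fold 4: move[1]->U => RUDRRRUUL INVALID (collision), skipped
Fold 5: move[0]->D => DRDRRRUUL VALID

Answer: XVVXV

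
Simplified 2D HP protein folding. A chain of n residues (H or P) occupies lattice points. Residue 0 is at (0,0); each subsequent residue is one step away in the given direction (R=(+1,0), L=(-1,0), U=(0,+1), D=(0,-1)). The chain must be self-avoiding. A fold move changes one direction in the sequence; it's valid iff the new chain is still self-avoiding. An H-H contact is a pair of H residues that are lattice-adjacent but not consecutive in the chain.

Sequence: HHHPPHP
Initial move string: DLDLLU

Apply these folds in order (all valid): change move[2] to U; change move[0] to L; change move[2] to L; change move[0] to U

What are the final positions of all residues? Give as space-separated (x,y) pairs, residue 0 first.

Answer: (0,0) (0,1) (-1,1) (-2,1) (-3,1) (-4,1) (-4,2)

Derivation:
Initial moves: DLDLLU
Fold: move[2]->U => DLULLU (positions: [(0, 0), (0, -1), (-1, -1), (-1, 0), (-2, 0), (-3, 0), (-3, 1)])
Fold: move[0]->L => LLULLU (positions: [(0, 0), (-1, 0), (-2, 0), (-2, 1), (-3, 1), (-4, 1), (-4, 2)])
Fold: move[2]->L => LLLLLU (positions: [(0, 0), (-1, 0), (-2, 0), (-3, 0), (-4, 0), (-5, 0), (-5, 1)])
Fold: move[0]->U => ULLLLU (positions: [(0, 0), (0, 1), (-1, 1), (-2, 1), (-3, 1), (-4, 1), (-4, 2)])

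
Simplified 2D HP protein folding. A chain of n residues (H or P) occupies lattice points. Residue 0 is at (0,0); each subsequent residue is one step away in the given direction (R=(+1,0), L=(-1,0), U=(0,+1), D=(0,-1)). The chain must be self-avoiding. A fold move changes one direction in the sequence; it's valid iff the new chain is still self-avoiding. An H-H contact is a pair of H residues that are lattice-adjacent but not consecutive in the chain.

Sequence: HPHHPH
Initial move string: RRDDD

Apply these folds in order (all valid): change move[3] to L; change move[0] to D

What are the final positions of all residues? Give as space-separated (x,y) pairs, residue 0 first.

Initial moves: RRDDD
Fold: move[3]->L => RRDLD (positions: [(0, 0), (1, 0), (2, 0), (2, -1), (1, -1), (1, -2)])
Fold: move[0]->D => DRDLD (positions: [(0, 0), (0, -1), (1, -1), (1, -2), (0, -2), (0, -3)])

Answer: (0,0) (0,-1) (1,-1) (1,-2) (0,-2) (0,-3)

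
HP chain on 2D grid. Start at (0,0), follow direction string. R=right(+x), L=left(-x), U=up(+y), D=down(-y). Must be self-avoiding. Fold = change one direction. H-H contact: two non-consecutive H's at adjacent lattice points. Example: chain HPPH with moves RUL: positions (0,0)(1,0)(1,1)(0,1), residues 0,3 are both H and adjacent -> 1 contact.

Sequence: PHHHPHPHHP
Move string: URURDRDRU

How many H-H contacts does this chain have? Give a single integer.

Answer: 1

Derivation:
Positions: [(0, 0), (0, 1), (1, 1), (1, 2), (2, 2), (2, 1), (3, 1), (3, 0), (4, 0), (4, 1)]
H-H contact: residue 2 @(1,1) - residue 5 @(2, 1)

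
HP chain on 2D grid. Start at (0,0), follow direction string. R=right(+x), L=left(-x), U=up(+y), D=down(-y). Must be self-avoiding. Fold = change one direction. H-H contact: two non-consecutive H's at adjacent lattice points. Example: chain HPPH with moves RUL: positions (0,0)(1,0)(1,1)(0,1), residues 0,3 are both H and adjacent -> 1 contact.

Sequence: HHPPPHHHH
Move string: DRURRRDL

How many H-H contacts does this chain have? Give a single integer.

Answer: 1

Derivation:
Positions: [(0, 0), (0, -1), (1, -1), (1, 0), (2, 0), (3, 0), (4, 0), (4, -1), (3, -1)]
H-H contact: residue 5 @(3,0) - residue 8 @(3, -1)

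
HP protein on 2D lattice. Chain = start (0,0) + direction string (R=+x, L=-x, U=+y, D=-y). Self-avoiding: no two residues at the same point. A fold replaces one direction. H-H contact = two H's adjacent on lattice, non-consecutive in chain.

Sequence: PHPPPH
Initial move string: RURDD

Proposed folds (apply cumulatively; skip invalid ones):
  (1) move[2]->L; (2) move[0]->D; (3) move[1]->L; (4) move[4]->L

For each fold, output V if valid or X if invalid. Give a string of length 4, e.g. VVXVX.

Initial: RURDD -> [(0, 0), (1, 0), (1, 1), (2, 1), (2, 0), (2, -1)]
Fold 1: move[2]->L => RULDD INVALID (collision), skipped
Fold 2: move[0]->D => DURDD INVALID (collision), skipped
Fold 3: move[1]->L => RLRDD INVALID (collision), skipped
Fold 4: move[4]->L => RURDL INVALID (collision), skipped

Answer: XXXX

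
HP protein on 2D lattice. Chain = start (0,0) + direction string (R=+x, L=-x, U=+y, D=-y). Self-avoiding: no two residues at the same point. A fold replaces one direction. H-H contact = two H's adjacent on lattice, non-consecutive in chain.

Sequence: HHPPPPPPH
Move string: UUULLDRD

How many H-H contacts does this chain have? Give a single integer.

Positions: [(0, 0), (0, 1), (0, 2), (0, 3), (-1, 3), (-2, 3), (-2, 2), (-1, 2), (-1, 1)]
H-H contact: residue 1 @(0,1) - residue 8 @(-1, 1)

Answer: 1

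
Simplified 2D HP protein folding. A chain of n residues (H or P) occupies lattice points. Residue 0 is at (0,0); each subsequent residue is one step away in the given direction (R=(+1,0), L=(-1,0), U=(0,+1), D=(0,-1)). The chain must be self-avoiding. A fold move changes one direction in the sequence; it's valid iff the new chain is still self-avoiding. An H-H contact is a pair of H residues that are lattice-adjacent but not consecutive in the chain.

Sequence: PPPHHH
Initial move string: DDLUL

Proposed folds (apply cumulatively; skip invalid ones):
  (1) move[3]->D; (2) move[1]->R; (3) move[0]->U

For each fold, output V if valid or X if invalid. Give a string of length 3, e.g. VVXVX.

Answer: VXX

Derivation:
Initial: DDLUL -> [(0, 0), (0, -1), (0, -2), (-1, -2), (-1, -1), (-2, -1)]
Fold 1: move[3]->D => DDLDL VALID
Fold 2: move[1]->R => DRLDL INVALID (collision), skipped
Fold 3: move[0]->U => UDLDL INVALID (collision), skipped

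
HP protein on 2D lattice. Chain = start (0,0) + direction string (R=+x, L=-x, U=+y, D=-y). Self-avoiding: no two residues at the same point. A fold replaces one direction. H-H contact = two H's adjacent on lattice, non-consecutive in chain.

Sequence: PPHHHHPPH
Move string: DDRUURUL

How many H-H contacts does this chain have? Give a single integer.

Answer: 1

Derivation:
Positions: [(0, 0), (0, -1), (0, -2), (1, -2), (1, -1), (1, 0), (2, 0), (2, 1), (1, 1)]
H-H contact: residue 5 @(1,0) - residue 8 @(1, 1)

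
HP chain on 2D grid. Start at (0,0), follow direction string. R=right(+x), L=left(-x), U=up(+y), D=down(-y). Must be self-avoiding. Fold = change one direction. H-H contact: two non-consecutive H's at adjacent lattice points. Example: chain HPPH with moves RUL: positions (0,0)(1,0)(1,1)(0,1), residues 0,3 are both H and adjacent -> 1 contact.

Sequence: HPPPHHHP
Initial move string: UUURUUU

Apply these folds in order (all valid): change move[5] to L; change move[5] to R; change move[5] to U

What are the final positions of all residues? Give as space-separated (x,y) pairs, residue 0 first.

Initial moves: UUURUUU
Fold: move[5]->L => UUURULU (positions: [(0, 0), (0, 1), (0, 2), (0, 3), (1, 3), (1, 4), (0, 4), (0, 5)])
Fold: move[5]->R => UUURURU (positions: [(0, 0), (0, 1), (0, 2), (0, 3), (1, 3), (1, 4), (2, 4), (2, 5)])
Fold: move[5]->U => UUURUUU (positions: [(0, 0), (0, 1), (0, 2), (0, 3), (1, 3), (1, 4), (1, 5), (1, 6)])

Answer: (0,0) (0,1) (0,2) (0,3) (1,3) (1,4) (1,5) (1,6)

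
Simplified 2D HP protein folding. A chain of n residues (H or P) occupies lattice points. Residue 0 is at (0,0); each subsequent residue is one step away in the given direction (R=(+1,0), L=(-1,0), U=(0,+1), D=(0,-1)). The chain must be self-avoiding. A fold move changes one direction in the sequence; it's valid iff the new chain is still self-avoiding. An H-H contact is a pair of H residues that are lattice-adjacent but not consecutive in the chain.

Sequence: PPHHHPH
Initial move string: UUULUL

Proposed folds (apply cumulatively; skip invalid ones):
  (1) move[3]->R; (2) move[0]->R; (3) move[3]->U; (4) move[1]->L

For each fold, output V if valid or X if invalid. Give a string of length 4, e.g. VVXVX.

Answer: VVVX

Derivation:
Initial: UUULUL -> [(0, 0), (0, 1), (0, 2), (0, 3), (-1, 3), (-1, 4), (-2, 4)]
Fold 1: move[3]->R => UUURUL VALID
Fold 2: move[0]->R => RUURUL VALID
Fold 3: move[3]->U => RUUUUL VALID
Fold 4: move[1]->L => RLUUUL INVALID (collision), skipped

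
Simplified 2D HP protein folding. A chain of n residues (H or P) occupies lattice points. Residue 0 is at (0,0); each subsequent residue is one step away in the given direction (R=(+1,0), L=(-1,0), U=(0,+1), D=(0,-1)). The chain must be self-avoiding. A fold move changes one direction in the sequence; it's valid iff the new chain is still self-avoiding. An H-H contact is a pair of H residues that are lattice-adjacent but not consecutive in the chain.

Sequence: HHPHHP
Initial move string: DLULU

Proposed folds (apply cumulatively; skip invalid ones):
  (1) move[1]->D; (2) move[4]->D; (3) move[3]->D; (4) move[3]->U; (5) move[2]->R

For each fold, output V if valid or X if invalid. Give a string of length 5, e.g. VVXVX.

Answer: XVXXX

Derivation:
Initial: DLULU -> [(0, 0), (0, -1), (-1, -1), (-1, 0), (-2, 0), (-2, 1)]
Fold 1: move[1]->D => DDULU INVALID (collision), skipped
Fold 2: move[4]->D => DLULD VALID
Fold 3: move[3]->D => DLUDD INVALID (collision), skipped
Fold 4: move[3]->U => DLUUD INVALID (collision), skipped
Fold 5: move[2]->R => DLRLD INVALID (collision), skipped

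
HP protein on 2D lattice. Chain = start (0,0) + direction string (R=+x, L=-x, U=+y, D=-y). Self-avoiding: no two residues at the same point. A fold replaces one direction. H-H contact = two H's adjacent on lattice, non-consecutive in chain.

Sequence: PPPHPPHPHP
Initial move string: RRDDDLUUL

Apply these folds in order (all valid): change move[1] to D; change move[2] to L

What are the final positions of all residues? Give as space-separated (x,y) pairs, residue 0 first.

Answer: (0,0) (1,0) (1,-1) (0,-1) (0,-2) (0,-3) (-1,-3) (-1,-2) (-1,-1) (-2,-1)

Derivation:
Initial moves: RRDDDLUUL
Fold: move[1]->D => RDDDDLUUL (positions: [(0, 0), (1, 0), (1, -1), (1, -2), (1, -3), (1, -4), (0, -4), (0, -3), (0, -2), (-1, -2)])
Fold: move[2]->L => RDLDDLUUL (positions: [(0, 0), (1, 0), (1, -1), (0, -1), (0, -2), (0, -3), (-1, -3), (-1, -2), (-1, -1), (-2, -1)])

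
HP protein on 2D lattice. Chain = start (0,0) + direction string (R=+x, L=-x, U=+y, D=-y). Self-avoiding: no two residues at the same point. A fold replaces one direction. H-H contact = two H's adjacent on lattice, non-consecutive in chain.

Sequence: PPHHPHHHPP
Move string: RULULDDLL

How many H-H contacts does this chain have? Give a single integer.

Positions: [(0, 0), (1, 0), (1, 1), (0, 1), (0, 2), (-1, 2), (-1, 1), (-1, 0), (-2, 0), (-3, 0)]
H-H contact: residue 3 @(0,1) - residue 6 @(-1, 1)

Answer: 1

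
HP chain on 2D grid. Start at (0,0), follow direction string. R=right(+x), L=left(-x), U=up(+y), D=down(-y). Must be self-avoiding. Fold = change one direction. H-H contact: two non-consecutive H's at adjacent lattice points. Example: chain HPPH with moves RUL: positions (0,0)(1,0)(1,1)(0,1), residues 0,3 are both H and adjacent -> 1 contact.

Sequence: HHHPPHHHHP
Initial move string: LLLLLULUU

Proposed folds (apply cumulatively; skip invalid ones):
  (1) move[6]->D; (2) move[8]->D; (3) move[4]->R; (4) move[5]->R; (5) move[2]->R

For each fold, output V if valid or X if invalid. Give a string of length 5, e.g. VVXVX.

Answer: XXXXX

Derivation:
Initial: LLLLLULUU -> [(0, 0), (-1, 0), (-2, 0), (-3, 0), (-4, 0), (-5, 0), (-5, 1), (-6, 1), (-6, 2), (-6, 3)]
Fold 1: move[6]->D => LLLLLUDUU INVALID (collision), skipped
Fold 2: move[8]->D => LLLLLULUD INVALID (collision), skipped
Fold 3: move[4]->R => LLLLRULUU INVALID (collision), skipped
Fold 4: move[5]->R => LLLLLRLUU INVALID (collision), skipped
Fold 5: move[2]->R => LLRLLULUU INVALID (collision), skipped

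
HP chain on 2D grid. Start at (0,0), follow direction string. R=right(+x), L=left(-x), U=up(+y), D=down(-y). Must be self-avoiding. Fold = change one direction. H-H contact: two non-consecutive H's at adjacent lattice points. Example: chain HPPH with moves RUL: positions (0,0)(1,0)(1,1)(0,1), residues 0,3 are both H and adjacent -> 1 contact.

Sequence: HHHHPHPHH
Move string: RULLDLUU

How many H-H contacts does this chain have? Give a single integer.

Positions: [(0, 0), (1, 0), (1, 1), (0, 1), (-1, 1), (-1, 0), (-2, 0), (-2, 1), (-2, 2)]
H-H contact: residue 0 @(0,0) - residue 5 @(-1, 0)
H-H contact: residue 0 @(0,0) - residue 3 @(0, 1)

Answer: 2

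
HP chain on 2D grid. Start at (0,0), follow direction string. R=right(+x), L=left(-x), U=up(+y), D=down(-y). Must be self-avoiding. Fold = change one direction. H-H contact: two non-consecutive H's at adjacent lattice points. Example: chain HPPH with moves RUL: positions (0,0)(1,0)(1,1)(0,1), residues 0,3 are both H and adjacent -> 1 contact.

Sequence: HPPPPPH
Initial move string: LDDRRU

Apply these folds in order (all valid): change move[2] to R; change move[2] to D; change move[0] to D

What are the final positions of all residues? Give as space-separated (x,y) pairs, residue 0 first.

Initial moves: LDDRRU
Fold: move[2]->R => LDRRRU (positions: [(0, 0), (-1, 0), (-1, -1), (0, -1), (1, -1), (2, -1), (2, 0)])
Fold: move[2]->D => LDDRRU (positions: [(0, 0), (-1, 0), (-1, -1), (-1, -2), (0, -2), (1, -2), (1, -1)])
Fold: move[0]->D => DDDRRU (positions: [(0, 0), (0, -1), (0, -2), (0, -3), (1, -3), (2, -3), (2, -2)])

Answer: (0,0) (0,-1) (0,-2) (0,-3) (1,-3) (2,-3) (2,-2)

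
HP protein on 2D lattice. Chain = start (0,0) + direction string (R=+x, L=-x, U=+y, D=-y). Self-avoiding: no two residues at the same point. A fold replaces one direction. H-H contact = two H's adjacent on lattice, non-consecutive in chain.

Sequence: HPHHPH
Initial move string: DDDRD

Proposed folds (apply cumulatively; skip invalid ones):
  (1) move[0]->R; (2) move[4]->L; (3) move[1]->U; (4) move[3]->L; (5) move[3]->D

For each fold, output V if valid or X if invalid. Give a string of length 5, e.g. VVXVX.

Answer: VXXVV

Derivation:
Initial: DDDRD -> [(0, 0), (0, -1), (0, -2), (0, -3), (1, -3), (1, -4)]
Fold 1: move[0]->R => RDDRD VALID
Fold 2: move[4]->L => RDDRL INVALID (collision), skipped
Fold 3: move[1]->U => RUDRD INVALID (collision), skipped
Fold 4: move[3]->L => RDDLD VALID
Fold 5: move[3]->D => RDDDD VALID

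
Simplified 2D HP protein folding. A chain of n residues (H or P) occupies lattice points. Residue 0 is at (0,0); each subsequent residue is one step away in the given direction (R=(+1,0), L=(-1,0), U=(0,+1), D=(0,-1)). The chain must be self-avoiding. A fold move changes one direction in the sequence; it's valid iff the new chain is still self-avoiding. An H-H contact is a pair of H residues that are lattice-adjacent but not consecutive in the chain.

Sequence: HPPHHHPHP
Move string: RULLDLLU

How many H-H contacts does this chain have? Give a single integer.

Answer: 2

Derivation:
Positions: [(0, 0), (1, 0), (1, 1), (0, 1), (-1, 1), (-1, 0), (-2, 0), (-3, 0), (-3, 1)]
H-H contact: residue 0 @(0,0) - residue 5 @(-1, 0)
H-H contact: residue 0 @(0,0) - residue 3 @(0, 1)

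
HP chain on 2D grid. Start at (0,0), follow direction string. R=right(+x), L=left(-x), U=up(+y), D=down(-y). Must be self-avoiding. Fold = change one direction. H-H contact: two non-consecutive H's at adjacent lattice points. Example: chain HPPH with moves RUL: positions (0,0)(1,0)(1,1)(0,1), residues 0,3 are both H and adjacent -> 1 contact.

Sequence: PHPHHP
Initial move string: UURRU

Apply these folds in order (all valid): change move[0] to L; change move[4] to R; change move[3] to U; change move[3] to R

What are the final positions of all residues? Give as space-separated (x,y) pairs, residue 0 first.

Initial moves: UURRU
Fold: move[0]->L => LURRU (positions: [(0, 0), (-1, 0), (-1, 1), (0, 1), (1, 1), (1, 2)])
Fold: move[4]->R => LURRR (positions: [(0, 0), (-1, 0), (-1, 1), (0, 1), (1, 1), (2, 1)])
Fold: move[3]->U => LURUR (positions: [(0, 0), (-1, 0), (-1, 1), (0, 1), (0, 2), (1, 2)])
Fold: move[3]->R => LURRR (positions: [(0, 0), (-1, 0), (-1, 1), (0, 1), (1, 1), (2, 1)])

Answer: (0,0) (-1,0) (-1,1) (0,1) (1,1) (2,1)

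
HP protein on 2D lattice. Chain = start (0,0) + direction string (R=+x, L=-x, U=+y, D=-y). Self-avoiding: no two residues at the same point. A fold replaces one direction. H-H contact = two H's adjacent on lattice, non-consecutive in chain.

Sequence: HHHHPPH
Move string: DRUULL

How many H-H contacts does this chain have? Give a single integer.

Positions: [(0, 0), (0, -1), (1, -1), (1, 0), (1, 1), (0, 1), (-1, 1)]
H-H contact: residue 0 @(0,0) - residue 3 @(1, 0)

Answer: 1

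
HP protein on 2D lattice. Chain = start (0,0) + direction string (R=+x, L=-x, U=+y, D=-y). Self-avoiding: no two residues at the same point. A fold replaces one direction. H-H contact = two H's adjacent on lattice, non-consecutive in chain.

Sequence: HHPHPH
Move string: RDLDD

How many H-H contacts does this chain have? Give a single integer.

Answer: 1

Derivation:
Positions: [(0, 0), (1, 0), (1, -1), (0, -1), (0, -2), (0, -3)]
H-H contact: residue 0 @(0,0) - residue 3 @(0, -1)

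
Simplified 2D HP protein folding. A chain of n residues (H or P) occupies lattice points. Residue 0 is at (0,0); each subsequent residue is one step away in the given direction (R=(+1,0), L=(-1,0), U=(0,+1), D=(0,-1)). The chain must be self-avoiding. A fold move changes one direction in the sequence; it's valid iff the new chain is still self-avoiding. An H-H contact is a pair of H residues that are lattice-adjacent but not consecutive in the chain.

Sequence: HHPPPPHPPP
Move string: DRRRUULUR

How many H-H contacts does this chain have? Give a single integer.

Positions: [(0, 0), (0, -1), (1, -1), (2, -1), (3, -1), (3, 0), (3, 1), (2, 1), (2, 2), (3, 2)]
No H-H contacts found.

Answer: 0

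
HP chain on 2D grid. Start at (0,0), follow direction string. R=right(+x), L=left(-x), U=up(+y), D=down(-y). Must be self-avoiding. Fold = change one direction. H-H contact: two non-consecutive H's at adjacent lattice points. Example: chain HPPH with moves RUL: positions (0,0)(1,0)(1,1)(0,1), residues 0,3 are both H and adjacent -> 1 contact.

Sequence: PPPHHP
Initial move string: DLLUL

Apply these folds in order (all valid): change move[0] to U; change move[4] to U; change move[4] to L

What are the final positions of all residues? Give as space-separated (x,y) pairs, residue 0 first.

Initial moves: DLLUL
Fold: move[0]->U => ULLUL (positions: [(0, 0), (0, 1), (-1, 1), (-2, 1), (-2, 2), (-3, 2)])
Fold: move[4]->U => ULLUU (positions: [(0, 0), (0, 1), (-1, 1), (-2, 1), (-2, 2), (-2, 3)])
Fold: move[4]->L => ULLUL (positions: [(0, 0), (0, 1), (-1, 1), (-2, 1), (-2, 2), (-3, 2)])

Answer: (0,0) (0,1) (-1,1) (-2,1) (-2,2) (-3,2)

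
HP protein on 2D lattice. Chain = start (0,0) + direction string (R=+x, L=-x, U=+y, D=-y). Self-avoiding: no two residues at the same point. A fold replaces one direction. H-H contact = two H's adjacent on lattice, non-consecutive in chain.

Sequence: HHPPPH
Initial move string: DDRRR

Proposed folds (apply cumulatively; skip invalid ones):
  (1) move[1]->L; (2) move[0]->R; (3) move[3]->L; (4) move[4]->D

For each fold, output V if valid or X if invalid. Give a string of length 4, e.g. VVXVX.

Answer: XVXV

Derivation:
Initial: DDRRR -> [(0, 0), (0, -1), (0, -2), (1, -2), (2, -2), (3, -2)]
Fold 1: move[1]->L => DLRRR INVALID (collision), skipped
Fold 2: move[0]->R => RDRRR VALID
Fold 3: move[3]->L => RDRLR INVALID (collision), skipped
Fold 4: move[4]->D => RDRRD VALID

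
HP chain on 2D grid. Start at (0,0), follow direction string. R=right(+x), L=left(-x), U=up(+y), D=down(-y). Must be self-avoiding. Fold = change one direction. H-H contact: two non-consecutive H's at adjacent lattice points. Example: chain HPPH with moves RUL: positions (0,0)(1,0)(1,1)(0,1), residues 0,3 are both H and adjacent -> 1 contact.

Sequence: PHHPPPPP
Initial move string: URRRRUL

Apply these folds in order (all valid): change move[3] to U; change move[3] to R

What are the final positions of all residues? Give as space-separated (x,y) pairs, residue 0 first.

Initial moves: URRRRUL
Fold: move[3]->U => URRURUL (positions: [(0, 0), (0, 1), (1, 1), (2, 1), (2, 2), (3, 2), (3, 3), (2, 3)])
Fold: move[3]->R => URRRRUL (positions: [(0, 0), (0, 1), (1, 1), (2, 1), (3, 1), (4, 1), (4, 2), (3, 2)])

Answer: (0,0) (0,1) (1,1) (2,1) (3,1) (4,1) (4,2) (3,2)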